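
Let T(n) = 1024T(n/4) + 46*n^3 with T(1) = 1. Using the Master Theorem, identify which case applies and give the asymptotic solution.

a=1024, b=4, f(n)=46*n^3.
log_4(1024) = 5 > 3.
Since f(n) = O(n^3) is polynomially smaller than n^5, Case 1 applies.
T(n) = Theta(n^5).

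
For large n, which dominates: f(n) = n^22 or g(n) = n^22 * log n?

g(n) = n^22 * log n grows faster: extra log n factor -> infinity.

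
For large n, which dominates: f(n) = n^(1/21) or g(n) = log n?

f(n) = n^(1/21) grows faster: any positive power of n dominates log n.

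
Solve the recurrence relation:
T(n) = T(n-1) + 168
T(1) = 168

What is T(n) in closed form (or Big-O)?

Unrolling: T(n) = T(n-1) + 168 = T(n-2) + 2*168 = ... = T(1) + (n-1)*168 = 168 + (n-1)*168 = 168n.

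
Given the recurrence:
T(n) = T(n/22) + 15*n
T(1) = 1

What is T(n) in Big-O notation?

Geometric series: 15*n*(1 + 1/22 + 1/22^2 + ...) = O(n). T(n) = O(n).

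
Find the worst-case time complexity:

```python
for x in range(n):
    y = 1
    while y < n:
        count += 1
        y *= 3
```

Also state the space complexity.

Time complexity: O(n log n).
Space complexity: O(1).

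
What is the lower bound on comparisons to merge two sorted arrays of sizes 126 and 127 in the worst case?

Adversary: with |126 - 127| <= 1 the inputs can be fully interleaved so that every adjacent pair in the merged output comes from different arrays. Then each of the 252 adjacent pairs must be directly compared, or the algorithm cannot determine their relative order. Standard merge meets this bound.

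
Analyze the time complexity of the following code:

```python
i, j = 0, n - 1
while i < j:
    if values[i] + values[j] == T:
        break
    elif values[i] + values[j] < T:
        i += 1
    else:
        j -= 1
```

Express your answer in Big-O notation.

Time complexity: O(n).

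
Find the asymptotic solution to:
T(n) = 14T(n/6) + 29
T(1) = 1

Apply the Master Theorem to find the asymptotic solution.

a=14, b=6, f(n)=29. log_6(14) = 1.473. Case 1 of Master Theorem: T(n) = O(n^1.473).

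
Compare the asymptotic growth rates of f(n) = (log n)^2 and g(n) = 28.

f(n) = (log n)^2 grows faster: any unbounded function dominates a constant.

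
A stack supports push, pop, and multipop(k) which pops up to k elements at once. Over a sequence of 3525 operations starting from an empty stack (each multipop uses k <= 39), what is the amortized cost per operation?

Each element is pushed exactly once and popped at most once (whether by pop or as part of a multipop). So the total number of individual pops over the whole sequence is at most the number of pushes, which is at most 3525. Total work <= 2 * 3525, hence O(1) amortized per operation.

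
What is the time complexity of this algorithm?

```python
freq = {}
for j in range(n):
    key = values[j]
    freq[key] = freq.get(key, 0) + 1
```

Time complexity: O(n).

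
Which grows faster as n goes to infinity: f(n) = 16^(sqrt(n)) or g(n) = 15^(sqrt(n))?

f(n) = 16^(sqrt(n)) grows faster: ratio is (16/15)^(sqrt(n)) -> infinity since 16/15 > 1.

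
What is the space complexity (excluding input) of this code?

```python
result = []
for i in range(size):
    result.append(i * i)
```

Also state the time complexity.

Space complexity: O(n).
Auxiliary storage grows linearly with the input size n in the worst case.
Time complexity: O(n).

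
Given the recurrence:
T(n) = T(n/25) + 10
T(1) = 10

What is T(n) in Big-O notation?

Each step divides n by 25 and adds 10. After log_25(n) steps, T(n) = O(log n).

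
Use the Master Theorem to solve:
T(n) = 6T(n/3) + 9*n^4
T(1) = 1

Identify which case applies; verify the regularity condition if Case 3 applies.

a=6, b=3, f(n)=9*n^4.
log_3(6) = 1.631 < 4.
f(n) = Omega(n^(1.631+epsilon)) for some epsilon > 0, so Case 3 is the candidate.
Regularity: a*f(n/b) = 6*9*(n/3)^4 = (6/81)*9*n^4 <= c*f(n) with c = 6/81 < 1. Satisfied.
Case 3: T(n) = Theta(n^4).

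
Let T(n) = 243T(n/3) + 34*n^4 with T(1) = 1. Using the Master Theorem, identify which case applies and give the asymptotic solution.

a=243, b=3, f(n)=34*n^4.
log_3(243) = 5 > 4.
Since f(n) = O(n^4) is polynomially smaller than n^5, Case 1 applies.
T(n) = Theta(n^5).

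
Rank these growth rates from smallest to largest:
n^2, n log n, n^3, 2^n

Ordered by growth rate: n log n < n^2 < n^3 < 2^n.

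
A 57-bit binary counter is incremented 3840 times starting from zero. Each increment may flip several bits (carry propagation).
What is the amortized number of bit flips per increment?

Bit i flips on every 2^i-th increment, so over 3840 increments bit i flips floor(3840/2^i) times. Summing over i: total flips < 2 * 3840. Amortized: < 2 = O(1) per increment.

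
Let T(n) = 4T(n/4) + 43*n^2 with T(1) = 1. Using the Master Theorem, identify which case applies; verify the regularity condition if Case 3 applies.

a=4, b=4, f(n)=43*n^2.
log_4(4) = 1 < 2.
f(n) = Omega(n^(1+epsilon)) for some epsilon > 0, so Case 3 is the candidate.
Regularity: a*f(n/b) = 4*43*(n/4)^2 = (4/16)*43*n^2 <= c*f(n) with c = 4/16 < 1. Satisfied.
Case 3: T(n) = Theta(n^2).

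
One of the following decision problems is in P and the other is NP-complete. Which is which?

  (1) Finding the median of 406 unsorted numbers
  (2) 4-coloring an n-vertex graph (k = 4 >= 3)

(1) is P: linear-time selection (median-of-medians) runs in O(n).
(2) is NP-complete: graph k-coloring for k>=3 is NP-complete by reduction from 3-SAT.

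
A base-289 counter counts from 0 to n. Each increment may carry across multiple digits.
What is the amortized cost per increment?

Digit at position i changes every 289^i increments. Total digit changes over n increments: n * 289/(289-1) = O(n). Amortized: O(1).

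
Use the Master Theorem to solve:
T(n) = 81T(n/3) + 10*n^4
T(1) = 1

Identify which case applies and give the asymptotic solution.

a=81, b=3, f(n)=10*n^4.
log_3(81) = 4, so n^(log_b(a)) = n^4.
f(n) = Theta(n^4), so Case 2 applies.
T(n) = Theta(n^4 log n).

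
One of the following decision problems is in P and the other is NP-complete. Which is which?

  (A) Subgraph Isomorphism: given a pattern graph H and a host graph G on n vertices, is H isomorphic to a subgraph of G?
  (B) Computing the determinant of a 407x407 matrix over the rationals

(A) is NP-complete: generalizes Clique and Hamiltonian Path (pattern size is part of the input).
(B) is P: Gaussian elimination runs in O(n^3).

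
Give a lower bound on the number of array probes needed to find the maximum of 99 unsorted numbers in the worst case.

Adversary: any unprobed cell could hold a value larger than everything seen so far. If fewer than 99 cells are probed, the adversary places the max in an unprobed cell. So all 99 cells must be examined; together with 99-1 comparisons this is tight.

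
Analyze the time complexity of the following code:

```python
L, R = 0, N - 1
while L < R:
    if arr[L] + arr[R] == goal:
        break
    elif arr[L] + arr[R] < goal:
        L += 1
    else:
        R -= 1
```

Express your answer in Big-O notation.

Time complexity: O(n).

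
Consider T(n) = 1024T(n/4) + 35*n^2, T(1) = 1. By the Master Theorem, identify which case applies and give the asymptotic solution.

a=1024, b=4, f(n)=35*n^2.
log_4(1024) = 5 > 2.
Since f(n) = O(n^2) is polynomially smaller than n^5, Case 1 applies.
T(n) = Theta(n^5).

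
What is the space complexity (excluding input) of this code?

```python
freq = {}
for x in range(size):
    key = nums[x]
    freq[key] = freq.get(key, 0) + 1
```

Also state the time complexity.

Space complexity: O(n).
Auxiliary storage grows linearly with the input size n in the worst case.
Time complexity: O(n).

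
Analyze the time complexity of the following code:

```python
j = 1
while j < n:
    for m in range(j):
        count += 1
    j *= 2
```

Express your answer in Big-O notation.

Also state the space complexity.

Time complexity: O(n).
Space complexity: O(1).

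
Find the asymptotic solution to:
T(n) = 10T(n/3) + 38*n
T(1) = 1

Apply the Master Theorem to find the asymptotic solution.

a=10, b=3, f(n)=38*n. log_3(10) = 2.096. Case 1 of Master Theorem: T(n) = O(n^2.096).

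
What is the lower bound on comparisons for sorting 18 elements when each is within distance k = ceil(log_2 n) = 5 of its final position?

Partition the 18 positions into floor(n/k) blocks of k = 5 consecutive positions; any permutation within a block keeps every element within k of its final position, so there are at least (k!)^(n/k) distinguishable inputs. Lower bound: log_2((k!)^(n/k)) = (n/k) * log_2(k!) = Theta(n log k); with k = ceil(log_2 n), this is Omega(n log log n).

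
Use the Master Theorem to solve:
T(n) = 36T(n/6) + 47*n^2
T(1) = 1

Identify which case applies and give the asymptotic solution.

a=36, b=6, f(n)=47*n^2.
log_6(36) = 2, so n^(log_b(a)) = n^2.
f(n) = Theta(n^2), so Case 2 applies.
T(n) = Theta(n^2 log n).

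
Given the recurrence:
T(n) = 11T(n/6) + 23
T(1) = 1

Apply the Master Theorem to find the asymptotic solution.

a=11, b=6, f(n)=23. log_6(11) = 1.338. Case 1 of Master Theorem: T(n) = O(n^1.338).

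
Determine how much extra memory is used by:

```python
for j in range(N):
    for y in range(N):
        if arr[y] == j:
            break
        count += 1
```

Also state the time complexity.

Space complexity: O(1).
Only a constant amount of auxiliary storage is used; nothing grows with n.
Time complexity: O(n^2).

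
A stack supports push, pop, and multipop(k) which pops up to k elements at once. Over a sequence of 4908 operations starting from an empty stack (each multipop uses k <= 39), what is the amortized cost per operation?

Each element is pushed exactly once and popped at most once (whether by pop or as part of a multipop). So the total number of individual pops over the whole sequence is at most the number of pushes, which is at most 4908. Total work <= 2 * 4908, hence O(1) amortized per operation.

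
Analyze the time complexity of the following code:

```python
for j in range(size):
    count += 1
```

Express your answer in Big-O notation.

Time complexity: O(n).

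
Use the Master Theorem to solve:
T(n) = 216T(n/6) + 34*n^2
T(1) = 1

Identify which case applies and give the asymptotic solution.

a=216, b=6, f(n)=34*n^2.
log_6(216) = 3 > 2.
Since f(n) = O(n^2) is polynomially smaller than n^3, Case 1 applies.
T(n) = Theta(n^3).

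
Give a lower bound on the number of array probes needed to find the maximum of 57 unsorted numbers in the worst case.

Adversary: any unprobed cell could hold a value larger than everything seen so far. If fewer than 57 cells are probed, the adversary places the max in an unprobed cell. So all 57 cells must be examined; together with 57-1 comparisons this is tight.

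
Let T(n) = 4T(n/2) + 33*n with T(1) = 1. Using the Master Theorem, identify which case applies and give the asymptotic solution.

a=4, b=2, f(n)=33*n.
log_2(4) = 2 > 1.
Since f(n) = O(n^1) is polynomially smaller than n^2, Case 1 applies.
T(n) = Theta(n^2).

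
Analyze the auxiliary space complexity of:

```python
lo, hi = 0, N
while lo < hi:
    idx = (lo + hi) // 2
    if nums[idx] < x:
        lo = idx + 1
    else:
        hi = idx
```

Space complexity: O(1).
Only a constant amount of auxiliary storage is used; nothing grows with n.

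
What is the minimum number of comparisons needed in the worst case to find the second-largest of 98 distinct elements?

Lower bound: finding the max needs 98-1 comparisons. By the adversary weight-doubling argument, the max must personally win >= ceil(log_2(98)) = 7 comparisons; the 2nd-largest is among those 7 losers, needing 7-1 more comparisons. Total >= 98-1 + 7-1 = 103. A balanced knockout tournament achieves this.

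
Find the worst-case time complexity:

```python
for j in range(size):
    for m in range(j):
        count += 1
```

Time complexity: O(n^2).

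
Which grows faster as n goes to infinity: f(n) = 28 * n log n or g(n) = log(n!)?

f(n) = 28 * n log n and g(n) = log(n!) are Theta of each other: Stirling: log(n!) = n log n - n + O(log n) = Theta(n log n); the constant 28 doesn't change the Theta class.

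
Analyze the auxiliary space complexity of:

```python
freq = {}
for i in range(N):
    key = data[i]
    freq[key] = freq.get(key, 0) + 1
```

Space complexity: O(n).
Auxiliary storage grows linearly with the input size n in the worst case.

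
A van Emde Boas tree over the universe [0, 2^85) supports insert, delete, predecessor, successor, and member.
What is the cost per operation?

vEB recursively partitions [0, 38685626227668133590597632) into sqrt(u) clusters of size sqrt(u). Each operation recurses into either one cluster or the summary, never both: T(u) = T(sqrt(u)) + O(1) => T(u) = O(log log u) = O(log 85). This is worst-case, not just amortized.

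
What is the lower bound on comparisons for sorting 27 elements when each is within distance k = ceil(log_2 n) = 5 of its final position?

Partition the 27 positions into floor(n/k) blocks of k = 5 consecutive positions; any permutation within a block keeps every element within k of its final position, so there are at least (k!)^(n/k) distinguishable inputs. Lower bound: log_2((k!)^(n/k)) = (n/k) * log_2(k!) = Theta(n log k); with k = ceil(log_2 n), this is Omega(n log log n).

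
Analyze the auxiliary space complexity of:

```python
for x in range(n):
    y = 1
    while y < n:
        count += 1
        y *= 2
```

Space complexity: O(1).
Only a constant amount of auxiliary storage is used; nothing grows with n.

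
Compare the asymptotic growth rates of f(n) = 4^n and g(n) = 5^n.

g(n) = 5^n grows faster: (5/4)^n -> infinity since 5/4 > 1.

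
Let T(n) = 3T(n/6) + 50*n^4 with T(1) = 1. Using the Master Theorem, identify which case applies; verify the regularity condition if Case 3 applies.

a=3, b=6, f(n)=50*n^4.
log_6(3) = 0.6131 < 4.
f(n) = Omega(n^(0.6131+epsilon)) for some epsilon > 0, so Case 3 is the candidate.
Regularity: a*f(n/b) = 3*50*(n/6)^4 = (3/1296)*50*n^4 <= c*f(n) with c = 3/1296 < 1. Satisfied.
Case 3: T(n) = Theta(n^4).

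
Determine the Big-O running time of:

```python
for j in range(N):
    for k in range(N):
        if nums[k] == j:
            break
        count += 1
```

Time complexity: O(n^2).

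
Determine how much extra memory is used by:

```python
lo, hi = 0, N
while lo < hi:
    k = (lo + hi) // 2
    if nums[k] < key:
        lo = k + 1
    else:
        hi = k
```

Space complexity: O(1).
Only a constant amount of auxiliary storage is used; nothing grows with n.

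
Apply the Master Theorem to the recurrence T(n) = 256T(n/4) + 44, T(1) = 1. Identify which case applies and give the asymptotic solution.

a=256, b=4, f(n)=44.
log_4(256) = 4 > 0.
Since f(n) = O(n^0) is polynomially smaller than n^4, Case 1 applies.
T(n) = Theta(n^4).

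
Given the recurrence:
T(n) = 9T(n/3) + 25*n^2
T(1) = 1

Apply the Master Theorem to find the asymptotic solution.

a=9, b=3, f(n)=25*n^2. log_3(9) = 2. Case 2: T(n) = O(n^2 log n).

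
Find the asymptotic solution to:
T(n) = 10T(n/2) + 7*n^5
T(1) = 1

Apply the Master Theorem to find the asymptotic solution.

a=10, b=2, f(n)=7*n^5. log_2(10) = 3.322 < 5. Case 3: T(n) = O(n^5).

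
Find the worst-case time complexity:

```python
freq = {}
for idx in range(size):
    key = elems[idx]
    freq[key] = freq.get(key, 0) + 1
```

Time complexity: O(n).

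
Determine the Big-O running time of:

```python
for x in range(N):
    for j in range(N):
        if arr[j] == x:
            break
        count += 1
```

Time complexity: O(n^2).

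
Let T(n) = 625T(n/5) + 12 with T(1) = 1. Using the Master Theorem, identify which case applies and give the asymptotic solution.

a=625, b=5, f(n)=12.
log_5(625) = 4 > 0.
Since f(n) = O(n^0) is polynomially smaller than n^4, Case 1 applies.
T(n) = Theta(n^4).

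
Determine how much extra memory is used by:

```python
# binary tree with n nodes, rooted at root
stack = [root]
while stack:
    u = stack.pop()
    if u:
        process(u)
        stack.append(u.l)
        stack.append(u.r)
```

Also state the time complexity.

Space complexity: O(n).
Auxiliary storage grows linearly with the input size n in the worst case.
Time complexity: O(n).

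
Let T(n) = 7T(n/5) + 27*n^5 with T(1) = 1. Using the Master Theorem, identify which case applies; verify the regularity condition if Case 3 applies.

a=7, b=5, f(n)=27*n^5.
log_5(7) = 1.209 < 5.
f(n) = Omega(n^(1.209+epsilon)) for some epsilon > 0, so Case 3 is the candidate.
Regularity: a*f(n/b) = 7*27*(n/5)^5 = (7/3125)*27*n^5 <= c*f(n) with c = 7/3125 < 1. Satisfied.
Case 3: T(n) = Theta(n^5).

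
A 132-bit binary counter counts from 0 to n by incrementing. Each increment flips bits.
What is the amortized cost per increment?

Bit i flips every 2^i increments. Total flips over n increments: sum_{i=0}^{132} n/2^i < 2n. Amortized cost: 2n/n = O(1).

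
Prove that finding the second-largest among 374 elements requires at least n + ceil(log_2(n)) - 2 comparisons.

Lower bound (adversary): identifying the maximum requires 374-1 comparisons (each eliminates one candidate). Assign weight 1 to each element; on each comparison the adversary lets the heavier side win and gives it the loser's weight. The max ends with weight 374, but each comparison it wins at most doubles its weight, so the max must win >= ceil(log_2(374)) = 9 comparisons. The second-largest is one of those 9 direct losers to the max, and identifying which one is largest needs >= 9-1 further comparisons. Total >= 374-1 + 9-1 = 381.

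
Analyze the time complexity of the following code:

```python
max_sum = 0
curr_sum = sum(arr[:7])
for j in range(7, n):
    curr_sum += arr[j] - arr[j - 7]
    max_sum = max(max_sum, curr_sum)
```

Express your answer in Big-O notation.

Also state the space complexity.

Time complexity: O(n).
Space complexity: O(1).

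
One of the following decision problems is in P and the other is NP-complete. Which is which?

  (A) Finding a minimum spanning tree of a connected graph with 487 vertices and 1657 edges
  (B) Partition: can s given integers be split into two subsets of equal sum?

(A) is P: Kruskal's / Prim's algorithms run in polynomial time.
(B) is NP-complete: Subset Sum reduces to it (one of Karp's 21 NP-complete problems).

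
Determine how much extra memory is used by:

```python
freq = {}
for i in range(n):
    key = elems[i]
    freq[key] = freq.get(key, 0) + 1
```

Space complexity: O(n).
Auxiliary storage grows linearly with the input size n in the worst case.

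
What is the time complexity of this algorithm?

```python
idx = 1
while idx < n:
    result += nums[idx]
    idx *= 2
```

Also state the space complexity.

Time complexity: O(log n).
Space complexity: O(1).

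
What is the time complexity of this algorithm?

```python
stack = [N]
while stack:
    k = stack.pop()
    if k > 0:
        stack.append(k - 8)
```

Time complexity: O(n).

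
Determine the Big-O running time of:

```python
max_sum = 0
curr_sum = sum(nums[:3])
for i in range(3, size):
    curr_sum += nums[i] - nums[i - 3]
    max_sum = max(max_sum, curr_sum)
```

Time complexity: O(n).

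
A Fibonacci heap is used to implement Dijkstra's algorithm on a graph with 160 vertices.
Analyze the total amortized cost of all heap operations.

Dijkstra performs 160 insert, 160 extract-min, and at most E decrease-key operations. With Fibonacci heap: insert O(1) amortized, extract-min O(log n) amortized, decrease-key O(1) amortized. Total with n = 160: O(n * 1 + n * log n + E * 1) = O(n log n + E).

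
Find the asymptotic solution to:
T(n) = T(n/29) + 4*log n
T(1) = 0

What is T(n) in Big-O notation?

Each of the log_29(n) levels adds O(log n). T(n) = O(log^2 n).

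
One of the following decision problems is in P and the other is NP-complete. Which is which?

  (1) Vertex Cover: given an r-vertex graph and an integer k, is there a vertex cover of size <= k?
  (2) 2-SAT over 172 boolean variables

(1) is NP-complete: one of Karp's 21 NP-complete problems (with k part of the input; for any fixed constant k it is in P).
(2) is P: 2-SAT is solvable in linear time via implication-graph SCCs.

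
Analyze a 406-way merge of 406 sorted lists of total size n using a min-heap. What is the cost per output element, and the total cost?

Maintain a min-heap of size 406 holding the current head of each list. Each output step does one extract-min (O(log 406)) and one insert of that list's next element (O(log 406)). Each of the n elements passes through the heap exactly once, so the total cost is O(n log 406), i.e. O(log 406) per output element.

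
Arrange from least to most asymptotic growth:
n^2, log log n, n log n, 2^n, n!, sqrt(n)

Ordered by growth rate: log log n < sqrt(n) < n log n < n^2 < 2^n < n!.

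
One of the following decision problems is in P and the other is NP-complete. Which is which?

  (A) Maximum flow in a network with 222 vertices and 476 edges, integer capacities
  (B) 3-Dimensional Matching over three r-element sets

(A) is P: Edmonds-Karp / push-relabel run in polynomial time.
(B) is NP-complete: one of Karp's 21 NP-complete problems.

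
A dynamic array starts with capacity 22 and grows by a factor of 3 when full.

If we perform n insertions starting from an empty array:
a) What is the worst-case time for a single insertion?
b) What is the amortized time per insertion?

(a) Worst-case single insertion: O(n) -- when the array is full at capacity c, the resize copies all c elements, and c can be Theta(n).
(b) Resizes happen at sizes 22, 66, 198, ... Total copy cost for n insertions: 22 + 66 + ... = O(n) (geometric series with ratio 1/3). Amortized cost per insertion: O(n)/n = O(1).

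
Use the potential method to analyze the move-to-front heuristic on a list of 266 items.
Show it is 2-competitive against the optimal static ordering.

Let Phi = number of inversions between the MTF list and the optimal static list (0 <= Phi <= C(266,2)). Accessing an element at MTF position k and optimal position j: the move-to-front destroys all k-1 inversions in front of it that are not in front in optimal (>= k-j of them) and creates at most j-1 new ones. Amortized cost <= k + (j-1) - (k-j) = 2j - 1 <= 2 * optimal cost.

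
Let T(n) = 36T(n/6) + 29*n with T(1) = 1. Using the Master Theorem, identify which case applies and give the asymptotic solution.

a=36, b=6, f(n)=29*n.
log_6(36) = 2 > 1.
Since f(n) = O(n^1) is polynomially smaller than n^2, Case 1 applies.
T(n) = Theta(n^2).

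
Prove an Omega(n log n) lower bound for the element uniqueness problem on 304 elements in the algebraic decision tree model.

In the algebraic decision tree model, element uniqueness on 304 elements is equivalent to determining which cell of an arrangement of C(304,2) = 46056 hyperplanes x_i = x_j contains the input point. Ben-Or's theorem shows this requires Omega(n log n).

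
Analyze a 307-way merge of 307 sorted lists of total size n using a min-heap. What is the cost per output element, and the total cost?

Maintain a min-heap of size 307 holding the current head of each list. Each output step does one extract-min (O(log 307)) and one insert of that list's next element (O(log 307)). Each of the n elements passes through the heap exactly once, so the total cost is O(n log 307), i.e. O(log 307) per output element.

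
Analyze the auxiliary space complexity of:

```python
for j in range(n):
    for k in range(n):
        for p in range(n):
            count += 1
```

Space complexity: O(1).
Only a constant amount of auxiliary storage is used; nothing grows with n.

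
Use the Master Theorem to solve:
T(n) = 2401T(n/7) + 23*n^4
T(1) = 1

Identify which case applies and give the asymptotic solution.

a=2401, b=7, f(n)=23*n^4.
log_7(2401) = 4, so n^(log_b(a)) = n^4.
f(n) = Theta(n^4), so Case 2 applies.
T(n) = Theta(n^4 log n).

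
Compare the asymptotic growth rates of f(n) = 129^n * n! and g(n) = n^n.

f(n) = 129^n * n! grows faster: by Stirling n! ~ sqrt(2 pi n)(n/e)^n, so 129^n n! / n^n ~ (129/e)^n sqrt(2 pi n) -> infinity since 129/e > 1.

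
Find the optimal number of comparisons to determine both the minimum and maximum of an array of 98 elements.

Naive approach: 194 comparisons (97 for max + 97 for min).
Optimal: Compare elements in pairs first (floor(n/2) = 49 comparisons), then find max among winners and min among losers (48 comparisons each).
Total: ceil(3n/2) - 2 = 145 comparisons. An adversary argument shows this is also a lower bound.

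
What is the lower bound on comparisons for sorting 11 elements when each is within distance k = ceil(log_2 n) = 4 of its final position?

Partition the 11 positions into floor(n/k) blocks of k = 4 consecutive positions; any permutation within a block keeps every element within k of its final position, so there are at least (k!)^(n/k) distinguishable inputs. Lower bound: log_2((k!)^(n/k)) = (n/k) * log_2(k!) = Theta(n log k); with k = ceil(log_2 n), this is Omega(n log log n).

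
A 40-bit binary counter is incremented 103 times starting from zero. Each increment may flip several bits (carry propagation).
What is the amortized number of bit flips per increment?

Bit i flips on every 2^i-th increment, so over 103 increments bit i flips floor(103/2^i) times. Summing over i: total flips < 2 * 103. Amortized: < 2 = O(1) per increment.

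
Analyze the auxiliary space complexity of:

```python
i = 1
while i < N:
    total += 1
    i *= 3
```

Space complexity: O(1).
Only a constant amount of auxiliary storage is used; nothing grows with n.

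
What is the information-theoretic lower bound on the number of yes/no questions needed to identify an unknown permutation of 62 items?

There are 62! = 31469973260387937525653122354950764088012280797258232192163168247821107200000000000000 permutations. Each yes/no question gives at most 1 bit, so at least ceil(log_2(31469973260387937525653122354950764088012280797258232192163168247821107200000000000000)) = 285 questions are needed.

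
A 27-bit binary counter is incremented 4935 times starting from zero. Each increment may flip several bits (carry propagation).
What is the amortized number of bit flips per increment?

Bit i flips on every 2^i-th increment, so over 4935 increments bit i flips floor(4935/2^i) times. Summing over i: total flips < 2 * 4935. Amortized: < 2 = O(1) per increment.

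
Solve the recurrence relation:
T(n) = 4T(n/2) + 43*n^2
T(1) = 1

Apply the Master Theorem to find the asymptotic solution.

a=4, b=2, f(n)=43*n^2. log_2(4) = 2. Case 2: T(n) = O(n^2 log n).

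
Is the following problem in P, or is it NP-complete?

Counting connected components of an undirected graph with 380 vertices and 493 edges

This problem is in P: BFS/DFS visits each vertex and edge once: O(V+E).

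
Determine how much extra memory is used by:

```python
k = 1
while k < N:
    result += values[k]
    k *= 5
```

Space complexity: O(1).
Only a constant amount of auxiliary storage is used; nothing grows with n.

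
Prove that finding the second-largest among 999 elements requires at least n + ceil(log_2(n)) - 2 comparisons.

Lower bound (adversary): identifying the maximum requires 999-1 comparisons (each eliminates one candidate). Assign weight 1 to each element; on each comparison the adversary lets the heavier side win and gives it the loser's weight. The max ends with weight 999, but each comparison it wins at most doubles its weight, so the max must win >= ceil(log_2(999)) = 10 comparisons. The second-largest is one of those 10 direct losers to the max, and identifying which one is largest needs >= 10-1 further comparisons. Total >= 999-1 + 10-1 = 1007.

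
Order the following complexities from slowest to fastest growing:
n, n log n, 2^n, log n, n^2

Ordered by growth rate: log n < n < n log n < n^2 < 2^n.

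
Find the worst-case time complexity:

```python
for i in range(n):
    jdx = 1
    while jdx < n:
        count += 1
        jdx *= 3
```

Time complexity: O(n log n).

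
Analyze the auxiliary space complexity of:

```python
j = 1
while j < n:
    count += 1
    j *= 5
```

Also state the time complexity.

Space complexity: O(1).
Only a constant amount of auxiliary storage is used; nothing grows with n.
Time complexity: O(log n).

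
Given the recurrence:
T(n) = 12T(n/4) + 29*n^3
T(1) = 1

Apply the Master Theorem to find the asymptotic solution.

a=12, b=4, f(n)=29*n^3. log_4(12) = 1.792 < 3. Case 3: T(n) = O(n^3).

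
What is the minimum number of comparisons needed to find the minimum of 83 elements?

Finding the minimum requires 82 comparisons, identical reasoning to finding the maximum. Each comparison eliminates one candidate.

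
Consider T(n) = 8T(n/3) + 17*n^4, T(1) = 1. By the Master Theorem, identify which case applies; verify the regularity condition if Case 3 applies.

a=8, b=3, f(n)=17*n^4.
log_3(8) = 1.893 < 4.
f(n) = Omega(n^(1.893+epsilon)) for some epsilon > 0, so Case 3 is the candidate.
Regularity: a*f(n/b) = 8*17*(n/3)^4 = (8/81)*17*n^4 <= c*f(n) with c = 8/81 < 1. Satisfied.
Case 3: T(n) = Theta(n^4).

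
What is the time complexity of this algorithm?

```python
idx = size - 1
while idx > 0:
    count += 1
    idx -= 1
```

Time complexity: O(n).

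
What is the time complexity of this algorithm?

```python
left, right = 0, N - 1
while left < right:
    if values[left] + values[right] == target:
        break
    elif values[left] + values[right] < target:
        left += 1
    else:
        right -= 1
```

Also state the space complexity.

Time complexity: O(n).
Space complexity: O(1).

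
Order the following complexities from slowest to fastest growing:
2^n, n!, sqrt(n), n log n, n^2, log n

Ordered by growth rate: log n < sqrt(n) < n log n < n^2 < 2^n < n!.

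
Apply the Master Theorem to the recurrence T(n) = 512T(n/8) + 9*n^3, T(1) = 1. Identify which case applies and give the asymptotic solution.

a=512, b=8, f(n)=9*n^3.
log_8(512) = 3, so n^(log_b(a)) = n^3.
f(n) = Theta(n^3), so Case 2 applies.
T(n) = Theta(n^3 log n).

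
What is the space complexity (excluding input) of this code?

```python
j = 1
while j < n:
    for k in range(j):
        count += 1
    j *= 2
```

Space complexity: O(1).
Only a constant amount of auxiliary storage is used; nothing grows with n.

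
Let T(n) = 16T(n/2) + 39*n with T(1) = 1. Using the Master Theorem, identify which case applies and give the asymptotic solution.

a=16, b=2, f(n)=39*n.
log_2(16) = 4 > 1.
Since f(n) = O(n^1) is polynomially smaller than n^4, Case 1 applies.
T(n) = Theta(n^4).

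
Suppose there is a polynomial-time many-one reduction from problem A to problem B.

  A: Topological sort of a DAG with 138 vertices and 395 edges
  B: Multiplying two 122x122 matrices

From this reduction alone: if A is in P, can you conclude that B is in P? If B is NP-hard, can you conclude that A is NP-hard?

A poly-time reduction A <=_p B transfers tractability DOWN (B easy => A easy) and hardness UP (A hard => B hard), not the reverse.
From A in P, the reduction alone does NOT give B in P: any problem in P trivially reduces to SAT, yet SAT is not known to be in P.
From B NP-hard, the reduction alone does NOT give A NP-hard: again, easy problems reduce to hard ones.
(Here in fact A is P and B is P.)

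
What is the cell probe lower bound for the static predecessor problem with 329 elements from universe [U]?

The Patrascu-Thorup lower bound shows any data structure on n = 329 elements using O(n * polylog(n)) space requires Omega(log log U) query time. van Emde Boas trees achieve O(log log U) with O(U) space.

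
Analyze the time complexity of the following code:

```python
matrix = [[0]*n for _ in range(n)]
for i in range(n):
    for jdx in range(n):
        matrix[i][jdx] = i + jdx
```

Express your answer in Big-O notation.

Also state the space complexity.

Time complexity: O(n^2).
Space complexity: O(n^2).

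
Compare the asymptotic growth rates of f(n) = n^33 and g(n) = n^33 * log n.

g(n) = n^33 * log n grows faster: extra log n factor -> infinity.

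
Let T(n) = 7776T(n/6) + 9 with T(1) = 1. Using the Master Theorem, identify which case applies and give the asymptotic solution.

a=7776, b=6, f(n)=9.
log_6(7776) = 5 > 0.
Since f(n) = O(n^0) is polynomially smaller than n^5, Case 1 applies.
T(n) = Theta(n^5).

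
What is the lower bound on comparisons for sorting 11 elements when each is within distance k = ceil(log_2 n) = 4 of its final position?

Partition the 11 positions into floor(n/k) blocks of k = 4 consecutive positions; any permutation within a block keeps every element within k of its final position, so there are at least (k!)^(n/k) distinguishable inputs. Lower bound: log_2((k!)^(n/k)) = (n/k) * log_2(k!) = Theta(n log k); with k = ceil(log_2 n), this is Omega(n log log n).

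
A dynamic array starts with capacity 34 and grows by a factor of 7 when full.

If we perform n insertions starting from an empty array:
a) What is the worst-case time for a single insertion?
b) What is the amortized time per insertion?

(a) Worst-case single insertion: O(n) -- when the array is full at capacity c, the resize copies all c elements, and c can be Theta(n).
(b) Resizes happen at sizes 34, 238, 1666, ... Total copy cost for n insertions: 34 + 238 + ... = O(n) (geometric series with ratio 1/7). Amortized cost per insertion: O(n)/n = O(1).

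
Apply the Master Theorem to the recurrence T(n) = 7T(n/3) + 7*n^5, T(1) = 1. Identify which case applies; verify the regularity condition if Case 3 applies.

a=7, b=3, f(n)=7*n^5.
log_3(7) = 1.771 < 5.
f(n) = Omega(n^(1.771+epsilon)) for some epsilon > 0, so Case 3 is the candidate.
Regularity: a*f(n/b) = 7*7*(n/3)^5 = (7/243)*7*n^5 <= c*f(n) with c = 7/243 < 1. Satisfied.
Case 3: T(n) = Theta(n^5).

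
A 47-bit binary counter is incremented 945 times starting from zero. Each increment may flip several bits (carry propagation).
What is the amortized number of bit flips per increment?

Bit i flips on every 2^i-th increment, so over 945 increments bit i flips floor(945/2^i) times. Summing over i: total flips < 2 * 945. Amortized: < 2 = O(1) per increment.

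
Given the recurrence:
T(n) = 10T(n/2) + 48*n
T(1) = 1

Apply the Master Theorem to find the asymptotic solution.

a=10, b=2, f(n)=48*n. log_2(10) = 3.322. Case 1 of Master Theorem: T(n) = O(n^3.322).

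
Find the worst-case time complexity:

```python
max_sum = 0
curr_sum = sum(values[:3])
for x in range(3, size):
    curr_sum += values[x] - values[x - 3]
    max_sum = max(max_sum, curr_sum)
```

Time complexity: O(n).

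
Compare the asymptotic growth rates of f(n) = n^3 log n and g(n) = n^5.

g(n) = n^5 grows faster: n^5 / (n^3 log n) = n^2/log n -> infinity.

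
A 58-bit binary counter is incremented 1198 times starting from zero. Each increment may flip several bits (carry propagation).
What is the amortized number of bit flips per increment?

Bit i flips on every 2^i-th increment, so over 1198 increments bit i flips floor(1198/2^i) times. Summing over i: total flips < 2 * 1198. Amortized: < 2 = O(1) per increment.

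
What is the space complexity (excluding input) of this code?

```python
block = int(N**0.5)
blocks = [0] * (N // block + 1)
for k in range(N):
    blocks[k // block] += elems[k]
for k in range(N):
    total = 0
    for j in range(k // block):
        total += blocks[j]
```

Space complexity: O(sqrt(n)).
Storage scales with sqrt(n).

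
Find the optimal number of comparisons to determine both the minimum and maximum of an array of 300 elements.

Naive approach: 598 comparisons (299 for max + 299 for min).
Optimal: Compare elements in pairs first (floor(n/2) = 150 comparisons), then find max among winners and min among losers (149 comparisons each).
Total: ceil(3n/2) - 2 = 448 comparisons. An adversary argument shows this is also a lower bound.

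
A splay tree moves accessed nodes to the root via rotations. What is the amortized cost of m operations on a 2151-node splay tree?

Using a potential function Phi = sum of log(size of subtree) for each node, each splay operation has amortized cost O(log n) where n = 2151. Bad individual operations (O(n)) are offset by decreased potential.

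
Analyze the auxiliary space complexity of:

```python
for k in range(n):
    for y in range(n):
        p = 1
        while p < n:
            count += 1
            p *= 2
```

Space complexity: O(1).
Only a constant amount of auxiliary storage is used; nothing grows with n.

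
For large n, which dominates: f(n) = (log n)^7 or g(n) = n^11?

g(n) = n^11 grows faster: any positive polynomial dominates any polylog.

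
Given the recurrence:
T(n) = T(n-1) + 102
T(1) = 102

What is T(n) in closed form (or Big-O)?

Unrolling: T(n) = T(n-1) + 102 = T(n-2) + 2*102 = ... = T(1) + (n-1)*102 = 102 + (n-1)*102 = 102n.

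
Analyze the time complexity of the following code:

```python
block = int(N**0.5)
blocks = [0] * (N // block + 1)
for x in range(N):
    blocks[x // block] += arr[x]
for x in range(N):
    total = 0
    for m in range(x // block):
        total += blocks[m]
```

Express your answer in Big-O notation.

Time complexity: O(n * sqrt(n)).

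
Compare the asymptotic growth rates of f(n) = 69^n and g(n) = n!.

g(n) = n! grows faster: n!/69^n -> infinity by Stirling.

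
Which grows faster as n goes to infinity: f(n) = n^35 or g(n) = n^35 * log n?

g(n) = n^35 * log n grows faster: extra log n factor -> infinity.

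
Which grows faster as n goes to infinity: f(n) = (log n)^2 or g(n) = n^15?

g(n) = n^15 grows faster: any positive polynomial dominates any polylog.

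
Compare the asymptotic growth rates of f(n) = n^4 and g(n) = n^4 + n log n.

f(n) = n^4 and g(n) = n^4 + n log n are Theta of each other: the lower-order n log n term is o(n^4); both are Theta(n^4).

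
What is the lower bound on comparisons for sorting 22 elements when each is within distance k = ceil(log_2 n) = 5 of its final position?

Partition the 22 positions into floor(n/k) blocks of k = 5 consecutive positions; any permutation within a block keeps every element within k of its final position, so there are at least (k!)^(n/k) distinguishable inputs. Lower bound: log_2((k!)^(n/k)) = (n/k) * log_2(k!) = Theta(n log k); with k = ceil(log_2 n), this is Omega(n log log n).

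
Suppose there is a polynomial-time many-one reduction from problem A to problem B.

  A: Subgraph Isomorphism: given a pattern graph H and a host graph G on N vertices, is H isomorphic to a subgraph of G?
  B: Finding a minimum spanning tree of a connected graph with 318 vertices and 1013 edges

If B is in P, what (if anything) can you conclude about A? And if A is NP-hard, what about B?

A poly-time reduction A <=_p B means any A-instance can be transformed to a B-instance in poly time.
If B is in P: compose the reduction with B's poly-time algorithm to solve A in poly time, so A is in P.
If A is NP-hard: every NP problem reduces to A, which reduces to B; composing reductions, every NP problem reduces to B, so B is NP-hard.
(Here in fact A is NP-complete and B is in P, so no such reduction is known -- its existence would imply P = NP; the analysis concerns only what the assumed reduction would or would not let you conclude.)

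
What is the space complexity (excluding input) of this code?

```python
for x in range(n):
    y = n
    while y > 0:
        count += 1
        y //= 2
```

Space complexity: O(1).
Only a constant amount of auxiliary storage is used; nothing grows with n.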